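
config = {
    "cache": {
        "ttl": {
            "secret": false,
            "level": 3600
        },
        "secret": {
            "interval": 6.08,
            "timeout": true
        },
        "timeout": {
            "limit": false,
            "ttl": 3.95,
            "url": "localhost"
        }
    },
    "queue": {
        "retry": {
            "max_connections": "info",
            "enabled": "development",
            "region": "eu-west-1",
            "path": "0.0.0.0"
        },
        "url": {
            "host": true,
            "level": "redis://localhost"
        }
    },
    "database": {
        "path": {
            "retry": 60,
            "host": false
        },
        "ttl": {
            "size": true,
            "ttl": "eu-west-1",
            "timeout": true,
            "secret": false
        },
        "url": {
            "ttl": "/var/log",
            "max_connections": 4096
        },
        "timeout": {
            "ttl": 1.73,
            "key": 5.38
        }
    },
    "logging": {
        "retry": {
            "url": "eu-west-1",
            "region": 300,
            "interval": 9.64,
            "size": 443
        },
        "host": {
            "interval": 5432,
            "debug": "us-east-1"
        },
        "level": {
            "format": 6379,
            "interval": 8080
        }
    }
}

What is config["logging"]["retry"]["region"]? 300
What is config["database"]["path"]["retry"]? 60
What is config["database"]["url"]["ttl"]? "/var/log"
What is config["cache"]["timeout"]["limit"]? False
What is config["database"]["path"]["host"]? False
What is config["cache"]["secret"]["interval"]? 6.08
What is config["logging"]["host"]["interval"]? 5432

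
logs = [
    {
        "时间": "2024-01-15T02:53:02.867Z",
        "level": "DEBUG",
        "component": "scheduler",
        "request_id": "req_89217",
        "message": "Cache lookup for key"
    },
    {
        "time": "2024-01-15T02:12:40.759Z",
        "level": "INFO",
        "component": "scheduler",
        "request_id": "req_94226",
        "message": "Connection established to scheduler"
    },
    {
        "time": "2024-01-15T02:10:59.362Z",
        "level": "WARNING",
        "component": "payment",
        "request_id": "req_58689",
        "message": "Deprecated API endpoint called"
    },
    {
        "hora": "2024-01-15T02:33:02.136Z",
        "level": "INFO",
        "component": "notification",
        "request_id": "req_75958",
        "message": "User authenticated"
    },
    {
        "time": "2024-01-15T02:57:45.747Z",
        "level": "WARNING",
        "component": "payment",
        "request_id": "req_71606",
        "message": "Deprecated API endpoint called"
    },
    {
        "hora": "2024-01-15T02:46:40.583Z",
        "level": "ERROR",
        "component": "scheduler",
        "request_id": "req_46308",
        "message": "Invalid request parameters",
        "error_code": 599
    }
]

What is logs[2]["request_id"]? "req_58689"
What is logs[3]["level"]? "INFO"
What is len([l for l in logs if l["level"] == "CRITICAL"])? 0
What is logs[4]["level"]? "WARNING"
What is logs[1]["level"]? "INFO"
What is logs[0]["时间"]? "2024-01-15T02:53:02.867Z"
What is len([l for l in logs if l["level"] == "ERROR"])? 1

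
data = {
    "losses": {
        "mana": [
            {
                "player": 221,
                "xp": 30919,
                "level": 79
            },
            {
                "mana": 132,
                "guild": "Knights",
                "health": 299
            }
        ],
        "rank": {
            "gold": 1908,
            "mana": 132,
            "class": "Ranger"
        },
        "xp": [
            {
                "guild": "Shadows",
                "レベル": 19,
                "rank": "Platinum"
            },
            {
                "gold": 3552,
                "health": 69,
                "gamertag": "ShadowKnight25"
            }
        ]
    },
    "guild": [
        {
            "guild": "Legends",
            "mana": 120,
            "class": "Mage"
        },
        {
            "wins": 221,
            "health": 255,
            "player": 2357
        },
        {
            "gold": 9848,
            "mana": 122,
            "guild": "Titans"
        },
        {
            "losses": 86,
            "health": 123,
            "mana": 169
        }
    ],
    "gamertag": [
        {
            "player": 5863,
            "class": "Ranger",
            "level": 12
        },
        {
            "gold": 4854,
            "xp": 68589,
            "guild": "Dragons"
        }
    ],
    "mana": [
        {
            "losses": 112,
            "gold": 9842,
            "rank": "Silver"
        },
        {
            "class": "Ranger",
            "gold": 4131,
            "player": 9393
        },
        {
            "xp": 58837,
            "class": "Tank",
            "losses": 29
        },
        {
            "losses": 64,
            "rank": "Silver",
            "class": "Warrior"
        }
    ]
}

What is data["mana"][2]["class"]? "Tank"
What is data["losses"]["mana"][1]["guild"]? "Knights"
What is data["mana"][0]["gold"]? 9842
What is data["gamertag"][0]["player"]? 5863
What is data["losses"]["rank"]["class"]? "Ranger"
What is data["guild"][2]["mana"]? 122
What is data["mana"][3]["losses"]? 64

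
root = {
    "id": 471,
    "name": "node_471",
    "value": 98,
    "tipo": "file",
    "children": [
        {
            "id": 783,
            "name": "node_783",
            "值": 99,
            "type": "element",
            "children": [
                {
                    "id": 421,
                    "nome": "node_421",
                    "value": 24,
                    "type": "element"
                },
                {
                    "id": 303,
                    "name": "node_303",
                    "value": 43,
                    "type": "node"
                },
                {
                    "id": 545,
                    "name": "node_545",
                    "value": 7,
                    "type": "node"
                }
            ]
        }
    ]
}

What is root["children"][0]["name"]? "node_783"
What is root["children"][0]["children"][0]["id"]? 421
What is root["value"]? 98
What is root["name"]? "node_471"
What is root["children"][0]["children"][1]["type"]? "node"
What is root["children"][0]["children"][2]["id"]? 545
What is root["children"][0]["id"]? 783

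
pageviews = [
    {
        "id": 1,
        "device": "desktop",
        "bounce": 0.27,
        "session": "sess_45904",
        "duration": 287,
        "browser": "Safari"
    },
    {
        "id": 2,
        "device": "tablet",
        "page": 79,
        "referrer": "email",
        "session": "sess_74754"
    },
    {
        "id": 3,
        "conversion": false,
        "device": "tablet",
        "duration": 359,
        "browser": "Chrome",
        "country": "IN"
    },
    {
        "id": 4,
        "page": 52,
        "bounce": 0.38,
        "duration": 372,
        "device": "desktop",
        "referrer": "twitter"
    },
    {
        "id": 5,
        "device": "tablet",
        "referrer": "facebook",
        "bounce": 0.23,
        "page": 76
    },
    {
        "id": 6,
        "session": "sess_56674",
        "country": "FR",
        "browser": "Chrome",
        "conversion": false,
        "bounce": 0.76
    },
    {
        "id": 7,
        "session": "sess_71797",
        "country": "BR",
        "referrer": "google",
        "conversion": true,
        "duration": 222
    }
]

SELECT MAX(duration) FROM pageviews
372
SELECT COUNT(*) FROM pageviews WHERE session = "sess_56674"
1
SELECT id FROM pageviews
[1, 2, 3, 4, 5, 6, 7]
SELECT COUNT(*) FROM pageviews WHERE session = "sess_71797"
1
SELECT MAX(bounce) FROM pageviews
0.76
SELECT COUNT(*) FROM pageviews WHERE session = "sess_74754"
1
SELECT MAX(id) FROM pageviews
7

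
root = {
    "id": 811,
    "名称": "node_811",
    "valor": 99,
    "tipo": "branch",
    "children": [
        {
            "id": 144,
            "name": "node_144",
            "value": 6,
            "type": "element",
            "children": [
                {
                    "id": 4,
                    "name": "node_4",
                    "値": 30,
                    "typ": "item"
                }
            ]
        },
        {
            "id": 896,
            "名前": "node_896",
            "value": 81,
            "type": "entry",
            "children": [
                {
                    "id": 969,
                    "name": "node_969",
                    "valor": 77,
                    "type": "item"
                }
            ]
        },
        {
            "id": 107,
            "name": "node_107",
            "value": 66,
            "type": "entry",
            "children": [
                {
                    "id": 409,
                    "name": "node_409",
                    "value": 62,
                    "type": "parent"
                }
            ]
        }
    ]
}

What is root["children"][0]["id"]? 144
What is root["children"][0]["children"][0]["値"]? 30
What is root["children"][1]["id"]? 896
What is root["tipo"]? "branch"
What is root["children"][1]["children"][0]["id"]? 969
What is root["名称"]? "node_811"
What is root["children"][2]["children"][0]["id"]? 409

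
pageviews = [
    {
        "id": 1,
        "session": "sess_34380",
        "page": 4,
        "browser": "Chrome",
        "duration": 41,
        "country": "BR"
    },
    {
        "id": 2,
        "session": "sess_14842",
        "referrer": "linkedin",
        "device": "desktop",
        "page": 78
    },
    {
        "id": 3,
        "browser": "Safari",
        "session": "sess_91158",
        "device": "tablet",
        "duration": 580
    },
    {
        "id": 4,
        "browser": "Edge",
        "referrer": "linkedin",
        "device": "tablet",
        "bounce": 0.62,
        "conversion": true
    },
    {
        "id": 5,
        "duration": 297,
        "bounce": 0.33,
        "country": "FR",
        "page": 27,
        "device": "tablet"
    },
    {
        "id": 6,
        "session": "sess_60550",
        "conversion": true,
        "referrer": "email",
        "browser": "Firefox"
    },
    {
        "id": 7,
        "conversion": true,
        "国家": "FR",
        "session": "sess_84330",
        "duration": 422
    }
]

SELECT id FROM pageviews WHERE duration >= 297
[3, 5, 7]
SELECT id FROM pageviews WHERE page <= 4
[1]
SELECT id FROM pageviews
[1, 2, 3, 4, 5, 6, 7]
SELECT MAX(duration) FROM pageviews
580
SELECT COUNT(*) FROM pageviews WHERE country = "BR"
1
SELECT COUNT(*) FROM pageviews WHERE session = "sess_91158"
1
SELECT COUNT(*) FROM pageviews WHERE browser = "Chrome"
1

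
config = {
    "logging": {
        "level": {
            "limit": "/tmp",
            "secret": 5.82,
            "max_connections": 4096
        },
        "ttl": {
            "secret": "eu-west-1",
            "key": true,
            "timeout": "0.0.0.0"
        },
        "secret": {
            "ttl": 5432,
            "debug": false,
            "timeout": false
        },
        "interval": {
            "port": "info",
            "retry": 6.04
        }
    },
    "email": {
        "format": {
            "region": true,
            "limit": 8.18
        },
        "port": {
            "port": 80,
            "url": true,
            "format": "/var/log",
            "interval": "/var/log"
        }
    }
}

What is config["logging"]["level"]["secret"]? 5.82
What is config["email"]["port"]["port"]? 80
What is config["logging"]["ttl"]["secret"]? "eu-west-1"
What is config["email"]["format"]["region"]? True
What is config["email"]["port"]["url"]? True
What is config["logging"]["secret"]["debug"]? False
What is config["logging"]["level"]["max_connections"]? 4096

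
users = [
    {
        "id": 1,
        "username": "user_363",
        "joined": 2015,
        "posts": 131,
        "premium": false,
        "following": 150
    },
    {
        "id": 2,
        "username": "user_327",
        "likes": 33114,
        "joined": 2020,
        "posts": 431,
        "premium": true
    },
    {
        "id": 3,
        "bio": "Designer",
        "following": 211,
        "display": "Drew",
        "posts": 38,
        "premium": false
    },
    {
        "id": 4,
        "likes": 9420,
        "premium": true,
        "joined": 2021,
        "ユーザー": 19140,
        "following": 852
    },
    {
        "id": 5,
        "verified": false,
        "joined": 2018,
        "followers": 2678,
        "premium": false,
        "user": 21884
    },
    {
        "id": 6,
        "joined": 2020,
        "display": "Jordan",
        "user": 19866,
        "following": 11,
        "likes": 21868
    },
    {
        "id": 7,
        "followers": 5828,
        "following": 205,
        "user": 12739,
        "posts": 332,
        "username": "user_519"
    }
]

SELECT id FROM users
[1, 2, 3, 4, 5, 6, 7]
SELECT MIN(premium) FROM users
False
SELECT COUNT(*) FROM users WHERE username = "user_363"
1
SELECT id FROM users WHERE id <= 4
[1, 2, 3, 4]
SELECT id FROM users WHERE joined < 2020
[1, 5]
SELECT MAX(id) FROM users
7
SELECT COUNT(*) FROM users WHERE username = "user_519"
1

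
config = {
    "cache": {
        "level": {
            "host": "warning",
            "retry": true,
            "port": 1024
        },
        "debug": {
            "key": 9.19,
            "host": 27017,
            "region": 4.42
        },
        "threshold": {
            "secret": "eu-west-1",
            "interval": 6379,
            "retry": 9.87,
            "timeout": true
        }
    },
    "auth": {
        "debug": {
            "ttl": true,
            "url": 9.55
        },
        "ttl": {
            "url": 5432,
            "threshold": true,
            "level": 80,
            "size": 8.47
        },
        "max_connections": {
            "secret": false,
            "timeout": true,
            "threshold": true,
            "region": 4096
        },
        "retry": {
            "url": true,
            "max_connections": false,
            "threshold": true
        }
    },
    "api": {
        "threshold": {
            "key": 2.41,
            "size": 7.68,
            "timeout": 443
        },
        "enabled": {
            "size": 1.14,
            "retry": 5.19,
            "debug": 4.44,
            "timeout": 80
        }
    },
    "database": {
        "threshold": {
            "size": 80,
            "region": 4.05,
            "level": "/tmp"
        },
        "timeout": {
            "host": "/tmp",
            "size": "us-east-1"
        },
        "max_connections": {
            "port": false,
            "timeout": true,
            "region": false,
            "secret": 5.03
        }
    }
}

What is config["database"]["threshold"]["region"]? 4.05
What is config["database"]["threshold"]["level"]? "/tmp"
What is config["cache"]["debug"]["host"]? 27017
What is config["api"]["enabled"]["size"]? 1.14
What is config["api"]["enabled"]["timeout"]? 80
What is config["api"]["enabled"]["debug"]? 4.44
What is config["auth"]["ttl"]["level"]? 80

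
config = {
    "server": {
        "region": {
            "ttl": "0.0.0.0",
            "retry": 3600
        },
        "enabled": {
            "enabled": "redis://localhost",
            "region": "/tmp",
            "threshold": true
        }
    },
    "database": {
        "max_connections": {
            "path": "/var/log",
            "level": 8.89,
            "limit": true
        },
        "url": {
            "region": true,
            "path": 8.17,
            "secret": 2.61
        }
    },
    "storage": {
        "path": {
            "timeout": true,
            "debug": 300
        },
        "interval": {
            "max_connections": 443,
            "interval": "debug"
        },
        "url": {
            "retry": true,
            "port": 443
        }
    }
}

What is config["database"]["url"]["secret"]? 2.61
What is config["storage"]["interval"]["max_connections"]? 443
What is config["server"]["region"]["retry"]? 3600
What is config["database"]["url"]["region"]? True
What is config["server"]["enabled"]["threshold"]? True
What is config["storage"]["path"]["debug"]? 300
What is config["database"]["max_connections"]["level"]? 8.89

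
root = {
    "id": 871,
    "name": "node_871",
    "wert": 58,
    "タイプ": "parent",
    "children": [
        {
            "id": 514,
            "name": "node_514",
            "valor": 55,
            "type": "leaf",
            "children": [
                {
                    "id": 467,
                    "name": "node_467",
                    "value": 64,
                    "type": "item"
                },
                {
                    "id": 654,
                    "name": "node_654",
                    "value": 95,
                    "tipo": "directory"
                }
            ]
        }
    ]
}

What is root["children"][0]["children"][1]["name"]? "node_654"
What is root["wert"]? 58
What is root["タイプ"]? "parent"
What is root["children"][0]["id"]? 514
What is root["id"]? 871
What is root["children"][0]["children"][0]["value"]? 64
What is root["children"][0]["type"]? "leaf"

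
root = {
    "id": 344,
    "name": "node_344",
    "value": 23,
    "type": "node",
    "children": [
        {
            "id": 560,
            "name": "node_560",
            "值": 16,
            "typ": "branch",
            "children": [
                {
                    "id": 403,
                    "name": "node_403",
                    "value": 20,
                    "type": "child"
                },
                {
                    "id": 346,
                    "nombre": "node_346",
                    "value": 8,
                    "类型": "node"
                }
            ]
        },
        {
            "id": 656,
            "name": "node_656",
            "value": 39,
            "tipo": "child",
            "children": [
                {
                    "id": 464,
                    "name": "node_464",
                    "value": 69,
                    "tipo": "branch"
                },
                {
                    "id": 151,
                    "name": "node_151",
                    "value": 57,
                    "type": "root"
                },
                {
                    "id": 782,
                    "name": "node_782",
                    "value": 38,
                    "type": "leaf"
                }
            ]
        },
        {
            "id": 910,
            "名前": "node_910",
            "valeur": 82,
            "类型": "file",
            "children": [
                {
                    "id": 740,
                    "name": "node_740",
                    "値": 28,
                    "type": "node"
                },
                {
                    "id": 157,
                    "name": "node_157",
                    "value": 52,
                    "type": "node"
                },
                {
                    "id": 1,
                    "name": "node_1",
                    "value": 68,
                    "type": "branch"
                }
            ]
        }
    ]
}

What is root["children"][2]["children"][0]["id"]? 740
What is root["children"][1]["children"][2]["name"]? "node_782"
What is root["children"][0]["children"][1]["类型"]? "node"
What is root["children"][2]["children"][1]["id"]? 157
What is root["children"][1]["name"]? "node_656"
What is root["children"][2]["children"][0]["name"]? "node_740"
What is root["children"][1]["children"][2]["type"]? "leaf"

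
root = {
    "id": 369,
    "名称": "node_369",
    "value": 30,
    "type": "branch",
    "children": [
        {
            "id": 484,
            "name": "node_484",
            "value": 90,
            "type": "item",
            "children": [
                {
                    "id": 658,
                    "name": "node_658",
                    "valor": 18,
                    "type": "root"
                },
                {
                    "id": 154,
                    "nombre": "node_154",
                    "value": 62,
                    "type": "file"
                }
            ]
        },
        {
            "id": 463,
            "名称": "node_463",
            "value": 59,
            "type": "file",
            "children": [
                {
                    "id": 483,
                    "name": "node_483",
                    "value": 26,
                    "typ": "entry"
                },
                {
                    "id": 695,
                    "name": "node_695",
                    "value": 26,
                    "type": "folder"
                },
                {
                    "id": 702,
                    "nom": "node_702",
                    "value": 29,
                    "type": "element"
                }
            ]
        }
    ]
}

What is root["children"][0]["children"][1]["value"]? 62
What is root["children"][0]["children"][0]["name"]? "node_658"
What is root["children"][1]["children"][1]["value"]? 26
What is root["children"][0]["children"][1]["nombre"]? "node_154"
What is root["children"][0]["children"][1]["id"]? 154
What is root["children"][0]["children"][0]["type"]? "root"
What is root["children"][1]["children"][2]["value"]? 29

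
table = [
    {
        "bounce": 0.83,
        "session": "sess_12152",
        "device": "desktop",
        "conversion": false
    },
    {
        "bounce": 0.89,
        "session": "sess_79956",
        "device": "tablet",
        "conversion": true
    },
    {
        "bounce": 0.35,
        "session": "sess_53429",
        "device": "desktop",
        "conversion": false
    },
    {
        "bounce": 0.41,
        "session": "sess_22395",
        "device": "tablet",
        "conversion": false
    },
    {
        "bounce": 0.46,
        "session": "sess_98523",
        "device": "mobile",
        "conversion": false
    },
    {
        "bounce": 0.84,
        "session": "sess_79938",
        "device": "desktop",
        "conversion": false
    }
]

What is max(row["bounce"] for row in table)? 0.89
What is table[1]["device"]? "tablet"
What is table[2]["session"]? "sess_53429"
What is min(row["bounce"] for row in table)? 0.35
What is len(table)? 6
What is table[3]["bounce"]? 0.41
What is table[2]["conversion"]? False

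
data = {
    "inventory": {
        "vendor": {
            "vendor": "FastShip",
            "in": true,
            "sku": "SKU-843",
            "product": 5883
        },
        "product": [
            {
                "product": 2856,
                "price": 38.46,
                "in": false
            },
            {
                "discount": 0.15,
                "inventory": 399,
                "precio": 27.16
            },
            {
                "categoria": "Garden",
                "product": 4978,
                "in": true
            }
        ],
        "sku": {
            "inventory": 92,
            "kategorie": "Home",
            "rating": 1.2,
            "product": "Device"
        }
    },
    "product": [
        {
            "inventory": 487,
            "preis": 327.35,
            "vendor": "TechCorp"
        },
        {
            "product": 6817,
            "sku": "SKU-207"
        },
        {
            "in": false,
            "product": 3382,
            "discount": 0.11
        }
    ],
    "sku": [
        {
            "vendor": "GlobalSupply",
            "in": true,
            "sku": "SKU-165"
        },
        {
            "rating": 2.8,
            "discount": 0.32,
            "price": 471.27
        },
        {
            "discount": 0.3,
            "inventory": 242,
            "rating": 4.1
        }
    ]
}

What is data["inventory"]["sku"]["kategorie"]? "Home"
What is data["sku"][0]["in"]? True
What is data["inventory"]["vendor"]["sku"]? "SKU-843"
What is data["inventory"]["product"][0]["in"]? False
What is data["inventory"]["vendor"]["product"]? 5883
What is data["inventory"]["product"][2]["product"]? 4978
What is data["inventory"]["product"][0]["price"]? 38.46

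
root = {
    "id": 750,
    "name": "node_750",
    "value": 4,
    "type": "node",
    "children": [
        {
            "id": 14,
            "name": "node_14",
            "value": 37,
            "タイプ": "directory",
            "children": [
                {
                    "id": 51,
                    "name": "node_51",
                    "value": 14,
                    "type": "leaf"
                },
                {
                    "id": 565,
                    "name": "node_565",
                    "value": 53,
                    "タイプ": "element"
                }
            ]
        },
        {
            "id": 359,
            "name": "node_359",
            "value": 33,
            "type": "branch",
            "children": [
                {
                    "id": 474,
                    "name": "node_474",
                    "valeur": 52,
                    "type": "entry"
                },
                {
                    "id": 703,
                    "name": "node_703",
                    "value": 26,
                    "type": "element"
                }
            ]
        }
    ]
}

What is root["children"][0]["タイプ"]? "directory"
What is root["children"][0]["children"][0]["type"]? "leaf"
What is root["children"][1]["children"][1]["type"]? "element"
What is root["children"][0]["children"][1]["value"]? 53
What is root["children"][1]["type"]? "branch"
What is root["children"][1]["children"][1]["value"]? 26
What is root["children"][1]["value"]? 33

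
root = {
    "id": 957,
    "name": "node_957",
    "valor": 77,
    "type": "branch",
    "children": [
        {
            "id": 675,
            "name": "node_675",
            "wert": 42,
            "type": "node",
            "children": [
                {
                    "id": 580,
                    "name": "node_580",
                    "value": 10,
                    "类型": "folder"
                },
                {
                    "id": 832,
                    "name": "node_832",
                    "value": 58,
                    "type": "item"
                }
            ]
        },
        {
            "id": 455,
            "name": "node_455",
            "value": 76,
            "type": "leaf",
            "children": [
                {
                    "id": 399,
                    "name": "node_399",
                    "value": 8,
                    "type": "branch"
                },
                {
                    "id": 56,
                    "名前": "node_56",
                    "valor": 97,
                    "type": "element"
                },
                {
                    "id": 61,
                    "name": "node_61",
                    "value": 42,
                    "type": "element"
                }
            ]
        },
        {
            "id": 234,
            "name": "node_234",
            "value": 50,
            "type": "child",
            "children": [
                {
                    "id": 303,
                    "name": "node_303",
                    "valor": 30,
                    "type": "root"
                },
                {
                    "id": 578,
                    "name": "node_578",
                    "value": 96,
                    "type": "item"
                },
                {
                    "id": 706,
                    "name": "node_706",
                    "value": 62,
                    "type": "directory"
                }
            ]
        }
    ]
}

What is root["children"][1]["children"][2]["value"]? 42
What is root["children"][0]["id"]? 675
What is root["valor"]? 77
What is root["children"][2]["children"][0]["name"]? "node_303"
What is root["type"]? "branch"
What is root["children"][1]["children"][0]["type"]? "branch"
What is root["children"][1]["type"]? "leaf"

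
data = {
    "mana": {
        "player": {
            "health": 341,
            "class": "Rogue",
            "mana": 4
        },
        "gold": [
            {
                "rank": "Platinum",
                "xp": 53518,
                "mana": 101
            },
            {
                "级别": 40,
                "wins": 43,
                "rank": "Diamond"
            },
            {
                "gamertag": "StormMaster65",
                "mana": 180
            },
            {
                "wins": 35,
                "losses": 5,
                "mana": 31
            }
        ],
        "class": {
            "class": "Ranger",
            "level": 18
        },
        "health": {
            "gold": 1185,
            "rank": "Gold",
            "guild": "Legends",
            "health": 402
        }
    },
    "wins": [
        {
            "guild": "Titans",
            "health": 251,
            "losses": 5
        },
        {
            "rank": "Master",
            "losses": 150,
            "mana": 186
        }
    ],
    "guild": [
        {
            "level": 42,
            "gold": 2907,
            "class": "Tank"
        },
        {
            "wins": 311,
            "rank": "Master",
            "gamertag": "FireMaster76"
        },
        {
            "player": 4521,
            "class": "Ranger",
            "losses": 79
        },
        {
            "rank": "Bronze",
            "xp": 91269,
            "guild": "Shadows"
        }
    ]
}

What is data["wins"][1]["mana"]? 186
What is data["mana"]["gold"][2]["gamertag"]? "StormMaster65"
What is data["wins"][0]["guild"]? "Titans"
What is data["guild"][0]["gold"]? 2907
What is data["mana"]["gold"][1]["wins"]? 43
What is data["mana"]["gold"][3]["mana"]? 31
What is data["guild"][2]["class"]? "Ranger"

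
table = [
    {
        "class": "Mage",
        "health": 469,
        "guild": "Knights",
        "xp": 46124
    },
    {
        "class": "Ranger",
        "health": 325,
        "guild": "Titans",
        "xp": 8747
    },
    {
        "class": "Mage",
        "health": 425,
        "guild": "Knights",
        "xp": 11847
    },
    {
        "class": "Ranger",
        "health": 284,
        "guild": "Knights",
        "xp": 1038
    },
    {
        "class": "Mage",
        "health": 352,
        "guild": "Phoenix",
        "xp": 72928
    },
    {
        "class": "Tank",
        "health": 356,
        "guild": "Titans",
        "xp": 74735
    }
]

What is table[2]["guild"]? "Knights"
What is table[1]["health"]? 325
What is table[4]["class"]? "Mage"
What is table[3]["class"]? "Ranger"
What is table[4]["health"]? 352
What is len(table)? 6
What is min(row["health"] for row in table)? 284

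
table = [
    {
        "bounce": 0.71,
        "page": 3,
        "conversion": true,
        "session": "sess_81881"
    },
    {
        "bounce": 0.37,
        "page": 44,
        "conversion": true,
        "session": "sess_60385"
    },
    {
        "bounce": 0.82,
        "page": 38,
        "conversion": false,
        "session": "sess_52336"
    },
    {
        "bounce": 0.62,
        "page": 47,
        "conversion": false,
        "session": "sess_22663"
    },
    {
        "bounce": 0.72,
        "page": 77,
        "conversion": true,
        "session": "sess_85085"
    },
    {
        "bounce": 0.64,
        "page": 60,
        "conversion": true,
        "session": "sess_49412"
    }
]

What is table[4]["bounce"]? 0.72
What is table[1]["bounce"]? 0.37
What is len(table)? 6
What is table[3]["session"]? "sess_22663"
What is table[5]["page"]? 60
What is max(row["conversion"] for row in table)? True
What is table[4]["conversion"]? True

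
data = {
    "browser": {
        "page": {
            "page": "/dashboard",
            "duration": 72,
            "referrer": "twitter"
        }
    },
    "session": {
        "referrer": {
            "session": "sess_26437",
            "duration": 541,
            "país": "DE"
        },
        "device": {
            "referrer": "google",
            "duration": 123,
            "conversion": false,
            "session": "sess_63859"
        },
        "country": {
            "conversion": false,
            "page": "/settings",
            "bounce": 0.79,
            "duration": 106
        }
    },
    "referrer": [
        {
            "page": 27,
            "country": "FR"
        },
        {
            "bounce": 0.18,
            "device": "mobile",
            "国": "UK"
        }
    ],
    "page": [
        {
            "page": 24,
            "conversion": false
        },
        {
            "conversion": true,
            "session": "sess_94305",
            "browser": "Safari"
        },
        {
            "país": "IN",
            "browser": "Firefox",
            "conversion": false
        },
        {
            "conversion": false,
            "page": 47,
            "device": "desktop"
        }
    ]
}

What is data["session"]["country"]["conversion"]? False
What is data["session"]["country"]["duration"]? 106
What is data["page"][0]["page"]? 24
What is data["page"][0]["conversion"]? False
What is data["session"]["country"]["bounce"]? 0.79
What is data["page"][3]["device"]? "desktop"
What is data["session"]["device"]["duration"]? 123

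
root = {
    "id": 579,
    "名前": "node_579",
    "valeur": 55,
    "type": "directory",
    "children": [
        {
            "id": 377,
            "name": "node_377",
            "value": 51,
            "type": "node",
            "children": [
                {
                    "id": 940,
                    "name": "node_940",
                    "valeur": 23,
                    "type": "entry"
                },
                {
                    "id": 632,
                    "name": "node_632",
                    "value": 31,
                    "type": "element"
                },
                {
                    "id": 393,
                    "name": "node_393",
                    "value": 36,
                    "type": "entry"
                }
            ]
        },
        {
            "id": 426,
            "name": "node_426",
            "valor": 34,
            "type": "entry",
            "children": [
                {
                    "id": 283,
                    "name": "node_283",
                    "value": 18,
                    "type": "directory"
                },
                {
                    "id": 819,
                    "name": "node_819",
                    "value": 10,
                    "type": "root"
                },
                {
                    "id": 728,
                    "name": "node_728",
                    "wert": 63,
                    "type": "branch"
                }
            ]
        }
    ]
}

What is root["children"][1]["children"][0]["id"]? 283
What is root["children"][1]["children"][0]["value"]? 18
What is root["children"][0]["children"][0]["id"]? 940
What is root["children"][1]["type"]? "entry"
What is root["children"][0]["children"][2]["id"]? 393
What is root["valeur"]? 55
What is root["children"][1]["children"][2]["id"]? 728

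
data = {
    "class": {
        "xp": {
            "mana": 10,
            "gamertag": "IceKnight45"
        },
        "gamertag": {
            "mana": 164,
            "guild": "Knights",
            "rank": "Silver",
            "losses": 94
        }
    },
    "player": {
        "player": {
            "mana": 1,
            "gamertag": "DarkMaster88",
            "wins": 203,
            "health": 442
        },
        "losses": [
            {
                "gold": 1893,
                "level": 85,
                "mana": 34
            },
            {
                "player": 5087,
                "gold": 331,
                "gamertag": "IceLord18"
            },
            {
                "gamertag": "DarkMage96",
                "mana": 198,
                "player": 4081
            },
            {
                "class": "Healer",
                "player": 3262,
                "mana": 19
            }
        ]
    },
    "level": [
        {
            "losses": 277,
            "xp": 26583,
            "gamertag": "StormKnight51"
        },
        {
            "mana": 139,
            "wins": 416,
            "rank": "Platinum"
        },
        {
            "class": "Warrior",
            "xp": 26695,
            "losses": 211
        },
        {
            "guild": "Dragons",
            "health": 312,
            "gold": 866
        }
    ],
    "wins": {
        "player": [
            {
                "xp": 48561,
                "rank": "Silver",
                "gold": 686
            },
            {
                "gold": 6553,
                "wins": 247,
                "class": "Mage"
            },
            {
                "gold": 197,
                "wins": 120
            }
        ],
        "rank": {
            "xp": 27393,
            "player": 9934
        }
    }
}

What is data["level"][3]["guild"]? "Dragons"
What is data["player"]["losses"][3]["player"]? 3262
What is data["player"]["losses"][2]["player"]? 4081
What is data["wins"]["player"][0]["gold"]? 686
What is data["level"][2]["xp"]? 26695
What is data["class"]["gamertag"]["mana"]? 164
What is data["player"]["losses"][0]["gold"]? 1893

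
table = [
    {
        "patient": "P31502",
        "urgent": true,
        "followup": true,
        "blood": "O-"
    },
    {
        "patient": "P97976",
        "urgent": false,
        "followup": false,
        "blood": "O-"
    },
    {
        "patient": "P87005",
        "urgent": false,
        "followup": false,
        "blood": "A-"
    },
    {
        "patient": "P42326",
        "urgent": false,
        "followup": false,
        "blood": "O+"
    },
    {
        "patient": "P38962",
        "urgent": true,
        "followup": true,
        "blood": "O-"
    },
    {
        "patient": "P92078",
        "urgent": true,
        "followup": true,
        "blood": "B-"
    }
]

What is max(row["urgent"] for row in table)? True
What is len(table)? 6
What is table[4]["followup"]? True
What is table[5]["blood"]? "B-"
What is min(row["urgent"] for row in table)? False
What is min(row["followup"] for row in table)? False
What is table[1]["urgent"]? False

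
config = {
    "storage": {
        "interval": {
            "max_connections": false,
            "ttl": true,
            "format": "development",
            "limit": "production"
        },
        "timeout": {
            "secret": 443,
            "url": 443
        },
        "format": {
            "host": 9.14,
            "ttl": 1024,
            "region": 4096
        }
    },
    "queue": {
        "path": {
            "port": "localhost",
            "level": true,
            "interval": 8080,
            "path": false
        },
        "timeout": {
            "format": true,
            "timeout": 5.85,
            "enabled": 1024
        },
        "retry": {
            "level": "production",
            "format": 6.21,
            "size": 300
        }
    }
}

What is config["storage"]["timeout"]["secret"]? 443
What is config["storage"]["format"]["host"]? 9.14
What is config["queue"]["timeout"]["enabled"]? 1024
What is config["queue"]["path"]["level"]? True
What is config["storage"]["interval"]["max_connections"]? False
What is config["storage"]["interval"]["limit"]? "production"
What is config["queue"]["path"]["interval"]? 8080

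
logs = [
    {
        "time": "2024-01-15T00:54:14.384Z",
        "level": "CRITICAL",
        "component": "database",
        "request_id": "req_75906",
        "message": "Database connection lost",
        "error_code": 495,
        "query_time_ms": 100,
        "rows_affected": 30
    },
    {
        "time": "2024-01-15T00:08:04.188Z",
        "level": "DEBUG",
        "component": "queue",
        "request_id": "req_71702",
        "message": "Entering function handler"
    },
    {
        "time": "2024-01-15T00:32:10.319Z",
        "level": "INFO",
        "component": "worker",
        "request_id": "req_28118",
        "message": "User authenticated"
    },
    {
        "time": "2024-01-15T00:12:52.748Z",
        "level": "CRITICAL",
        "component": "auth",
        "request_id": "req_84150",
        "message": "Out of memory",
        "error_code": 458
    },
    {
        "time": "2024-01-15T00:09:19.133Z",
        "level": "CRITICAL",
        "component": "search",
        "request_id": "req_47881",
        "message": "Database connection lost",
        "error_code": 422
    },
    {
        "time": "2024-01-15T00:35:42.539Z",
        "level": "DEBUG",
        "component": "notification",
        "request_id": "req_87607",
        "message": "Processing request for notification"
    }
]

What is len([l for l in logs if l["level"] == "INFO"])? 1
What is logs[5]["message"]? "Processing request for notification"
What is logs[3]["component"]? "auth"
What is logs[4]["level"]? "CRITICAL"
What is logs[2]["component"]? "worker"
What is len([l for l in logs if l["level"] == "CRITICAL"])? 3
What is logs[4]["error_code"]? 422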